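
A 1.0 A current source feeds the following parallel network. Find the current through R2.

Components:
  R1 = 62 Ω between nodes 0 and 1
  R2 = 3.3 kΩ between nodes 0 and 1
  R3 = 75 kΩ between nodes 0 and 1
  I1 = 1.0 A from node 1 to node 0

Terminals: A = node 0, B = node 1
All resistors sit directly between nodes 0 and 1, so they are in parallel and share one voltage V; the full source current 1 A splits among them.
1/R_par = 1/62 + 1/3300 + 1/75000 = 0.01645 S  =>  R_par = 60.81 Ω
V = I × R_par = 1 × 60.81 = 60.81 V
I_R2 = V/R2 = 60.81/3300 = 0.01843 A

Final answer: 0.01843 A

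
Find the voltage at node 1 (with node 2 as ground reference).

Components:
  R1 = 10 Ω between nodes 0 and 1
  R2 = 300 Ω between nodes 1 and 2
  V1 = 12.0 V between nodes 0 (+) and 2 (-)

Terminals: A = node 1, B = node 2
Nodal analysis, taking node 2 as the 0 V reference.
Source V1 fixes V_0 = 12 V.
KCL at each unknown node (sum of currents leaving = 0; resistances in Ω):
  Node 1: (V_1 - 12)/10 + (V_1 - 0)/300 = 0
Collecting terms: 0.1033 × V_1 = 1.2  =>  V_1 = 11.61 V
The requested potential is V_1 = 11.61 V.

Final answer: V_1 = 11.61 V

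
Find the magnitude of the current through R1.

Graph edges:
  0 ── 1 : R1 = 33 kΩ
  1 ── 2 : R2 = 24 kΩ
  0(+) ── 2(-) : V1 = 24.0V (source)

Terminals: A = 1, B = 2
Nodal analysis, taking node 2 as the 0 V reference.
Source V1 fixes V_0 = 24 V.
KCL at each unknown node (sum of currents leaving = 0; resistances in Ω):
  Node 1: (V_1 - 24)/33000 + (V_1 - 0)/24000 = 0
Collecting terms: 0.00007197 × V_1 = 0.0007273  =>  V_1 = 10.11 V
I_R1 = (V_0 - V_1)/R1 = (24 - 10.11)/33000 = 0.0004211 A
|I_R1| = 0.0004211 A

Final answer: |I_R1| = 0.0004211 A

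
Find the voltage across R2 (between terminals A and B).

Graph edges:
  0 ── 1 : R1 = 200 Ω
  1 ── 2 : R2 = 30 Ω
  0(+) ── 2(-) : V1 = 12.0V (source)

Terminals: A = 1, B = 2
R1 and R2 are in series across V1 (node 0 → node 1 → node 2), and the output A–B is taken across R2, so this is a voltage divider.
Series current: I = V1/(R1 + R2) = 12/(200 + 30) = 12/230 = 0.05217 A
V_R2 = I × R2 = V1 × R2/(R1 + R2) = 12 × 30/230 = 1.565 V

Final answer: 1.565 V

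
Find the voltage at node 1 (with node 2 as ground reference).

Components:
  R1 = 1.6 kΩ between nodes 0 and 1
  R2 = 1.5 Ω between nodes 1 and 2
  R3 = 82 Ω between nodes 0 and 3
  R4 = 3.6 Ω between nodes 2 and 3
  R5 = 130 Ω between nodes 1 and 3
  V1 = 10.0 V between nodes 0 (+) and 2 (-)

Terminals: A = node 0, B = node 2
Nodal analysis, taking node 2 as the 0 V reference.
Source V1 fixes V_0 = 10 V.
KCL at each unknown node (sum of currents leaving = 0; resistances in Ω):
  Node 1: (V_1 - 10)/1600 + (V_1 - 0)/1.5 + (V_1 - V_3)/130 = 0
  Node 3: (V_3 - 10)/82 + (V_3 - 0)/3.6 + (V_3 - V_1)/130 = 0
Collecting terms (coefficients in siemens):
  0.675·V_1 - 0.007692·V_3 = 0.00625
  0.2977·V_3 - 0.007692·V_1 = 0.122
Determinant D = (0.675)(0.2977) - (-0.007692)(-0.007692) = 0.2009
V_1 = [(0.00625)(0.2977) - (-0.007692)(0.122)]/D = 0.01393 V
V_3 = [(0.675)(0.122) - (0.00625)(-0.007692)]/D = 0.4101 V
The requested potential is V_1 = 0.01393 V.

Final answer: V_1 = 0.01393 V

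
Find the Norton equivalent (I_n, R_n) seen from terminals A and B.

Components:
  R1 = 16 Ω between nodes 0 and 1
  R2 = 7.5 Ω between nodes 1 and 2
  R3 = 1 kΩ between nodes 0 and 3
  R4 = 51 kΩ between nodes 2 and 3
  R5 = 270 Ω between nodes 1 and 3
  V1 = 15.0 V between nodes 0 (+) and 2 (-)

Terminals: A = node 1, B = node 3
Find the Thévenin equivalent first; then I_n = V_th/R_th and R_n = R_th.
Step 1 — V_th is the open-circuit voltage V_A - V_B (nothing connected across the terminals).
Nodal analysis, taking node 2 as the 0 V reference.
Source V1 fixes V_0 = 15 V.
KCL at each unknown node (sum of currents leaving = 0; resistances in Ω):
  Node 1: (V_1 - 15)/16 + (V_1 - 0)/7.5 + (V_1 - V_3)/270 = 0
  Node 3: (V_3 - 15)/1000 + (V_3 - 0)/51000 + (V_3 - V_1)/270 = 0
Collecting terms (coefficients in siemens):
  0.1995·V_1 - 0.003704·V_3 = 0.9375
  0.004723·V_3 - 0.003704·V_1 = 0.015
Determinant D = (0.1995)(0.004723) - (-0.003704)(-0.003704) = 0.0009288
V_1 = [(0.9375)(0.004723) - (-0.003704)(0.015)]/D = 4.828 V
V_3 = [(0.1995)(0.015) - (0.9375)(-0.003704)]/D = 6.961 V
V_th = V_1 - V_3 = 4.828 - 6.961 = -2.134 V
Step 2 — R_th: zero the source — replace V1 by a short circuit (node 2 merges into node 0) — and find the resistance seen between A (node 1) and B (node 3).
Reduce the network between node 1 (A) and node 3 (B) by series/parallel combination:
  Rp1 = R1 ‖ R2 (parallel, both between nodes 0 and 1) = 1/(1/16 + 1/7.5) = 5.106 Ω
  Rp2 = R3 ‖ R4 (parallel, both between nodes 0 and 3) = 1/(1/1000 + 1/51000) = 980.8 Ω
  Rs1 = Rp1 + Rp2 (series, joined only at node 0) = 5.106 + 980.8 = 985.9 Ω
  Rp3 = R5 ‖ Rs1 (parallel, both between nodes 1 and 3) = 1/(1/270 + 1/985.9) = 212 Ω
R_th = 212 Ω
I_n = V_th/R_th = -2.134/212 = -0.01007 A, and R_n = R_th = 212 Ω

Final answer: I_n = -0.01007 A, R_n = 212 Ω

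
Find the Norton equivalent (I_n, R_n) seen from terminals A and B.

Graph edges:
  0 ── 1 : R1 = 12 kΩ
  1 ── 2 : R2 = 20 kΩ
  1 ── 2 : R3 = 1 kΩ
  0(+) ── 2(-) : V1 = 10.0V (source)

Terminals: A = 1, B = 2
Find the Thévenin equivalent first; then I_n = V_th/R_th and R_n = R_th.
Step 1 — V_th is the open-circuit voltage V_A - V_B (nothing connected across the terminals).
Nodal analysis, taking node 2 as the 0 V reference.
Source V1 fixes V_0 = 10 V.
KCL at each unknown node (sum of currents leaving = 0; resistances in Ω):
  Node 1: (V_1 - 10)/12000 + (V_1 - 0)/20000 + (V_1 - 0)/1000 = 0
Collecting terms: 0.001133 × V_1 = 0.0008333  =>  V_1 = 0.7353 V
V_th = V_1 - V_2 = 0.7353 - 0 = 0.7353 V
Step 2 — R_th: zero the source — replace V1 by a short circuit (node 2 merges into node 0) — and find the resistance seen between A (node 1) and B (node 0).
Reduce the network between node 1 (A) and node 0 (B) by series/parallel combination:
  Rp1 = R1 ‖ R2 ‖ R3 (parallel, all between nodes 0 and 1) = 1/(1/12000 + 1/20000 + 1/1000) = 882.4 Ω
R_th = 882.4 Ω
I_n = V_th/R_th = 0.7353/882.4 = 0.0008333 A, and R_n = R_th = 882.4 Ω

Final answer: I_n = 0.0008333 A, R_n = 882.4 Ω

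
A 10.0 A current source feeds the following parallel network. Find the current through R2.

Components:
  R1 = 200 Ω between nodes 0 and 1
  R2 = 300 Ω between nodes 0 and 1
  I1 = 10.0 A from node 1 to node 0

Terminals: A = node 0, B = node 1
All resistors sit directly between nodes 0 and 1, so they are in parallel and share one voltage V; the full source current 10 A splits among them.
1/R_par = 1/200 + 1/300 = 0.008333 S  =>  R_par = 120 Ω
V = I × R_par = 10 × 120 = 1200 V
I_R2 = V/R2 = 1200/300 = 4 A

Final answer: 4 A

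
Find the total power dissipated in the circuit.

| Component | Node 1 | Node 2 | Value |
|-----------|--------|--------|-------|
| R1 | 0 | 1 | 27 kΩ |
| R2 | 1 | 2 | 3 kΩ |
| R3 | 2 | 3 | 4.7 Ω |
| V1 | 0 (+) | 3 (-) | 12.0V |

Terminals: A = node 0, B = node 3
Nodal analysis, taking node 3 as the 0 V reference.
Source V1 fixes V_0 = 12 V.
KCL at each unknown node (sum of currents leaving = 0; resistances in Ω):
  Node 1: (V_1 - 12)/27000 + (V_1 - V_2)/3000 = 0
  Node 2: (V_2 - V_1)/3000 + (V_2 - 0)/4.7 = 0
Collecting terms (coefficients in siemens):
  0.0003704·V_1 - 0.0003333·V_2 = 0.0004444
  0.2131·V_2 - 0.0003333·V_1 = 0
Determinant D = (0.0003704)(0.2131) - (-0.0003333)(-0.0003333) = 0.00007881
V_1 = [(0.0004444)(0.2131) - (-0.0003333)(0)]/D = 1.202 V
V_2 = [(0.0003704)(0) - (0.0004444)(-0.0003333)]/D = 0.00188 V
Power in each resistor, P = (ΔV)²/R:
  P_R1 = (12 - 1.202)²/27000 = 0.004319 W
  P_R2 = (1.202 - 0.00188)²/3000 = 0.0004798 W
  P_R3 = (0.00188 - 0)²/4.7 = 0.0000007518 W
P_total = P_R1 + P_R2 + P_R3 = 0.004799 W

Final answer: 0.004799 W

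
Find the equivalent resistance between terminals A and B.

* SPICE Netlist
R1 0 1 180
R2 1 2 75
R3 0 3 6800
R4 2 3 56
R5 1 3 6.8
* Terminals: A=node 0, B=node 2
The network is not a plain series/parallel combination. Inject a 1 A test current into terminal A (node 0) and return it from terminal B (node 2); then R_eq = V_A / (1 A).
Nodal analysis, taking node 2 as the 0 V reference.
Current source I_test pushes 1 A into node 0 and draws it out of node 2.
KCL at each unknown node (sum of currents leaving = 0; resistances in Ω):
  Node 0: (V_0 - V_1)/180 + (V_0 - V_3)/6800 - 1 = 0
  Node 1: (V_1 - V_0)/180 + (V_1 - 0)/75 + (V_1 - V_3)/6.8 = 0
  Node 3: (V_3 - V_0)/6800 + (V_3 - V_1)/6.8 + (V_3 - 0)/56 = 0
Collecting terms (coefficients in siemens):
  0.005703·V_0 - 0.005556·V_1 - 0.0001471·V_3 = 1
  0.1659·V_1 - 0.005556·V_0 - 0.1471·V_3 = 0
  0.1651·V_3 - 0.0001471·V_0 - 0.1471·V_1 = 0
Solving these 3 simultaneous equations (Gaussian elimination) gives:
  V_0 = 209.3 V, V_1 = 34.08 V, V_3 = 30.55 V
R_eq = V_0 / 1 A = 209.3 Ω

Final answer: 209.3 Ω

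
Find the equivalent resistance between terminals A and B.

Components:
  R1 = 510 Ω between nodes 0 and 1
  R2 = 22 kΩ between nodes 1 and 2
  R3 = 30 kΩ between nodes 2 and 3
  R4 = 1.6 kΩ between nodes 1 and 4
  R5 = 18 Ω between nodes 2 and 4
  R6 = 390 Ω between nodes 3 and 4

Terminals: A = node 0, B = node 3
The network is not a plain series/parallel combination. Inject a 1 A test current into terminal A (node 0) and return it from terminal B (node 3); then R_eq = V_A / (1 A).
Nodal analysis, taking node 3 as the 0 V reference.
Current source I_test pushes 1 A into node 0 and draws it out of node 3.
KCL at each unknown node (sum of currents leaving = 0; resistances in Ω):
  Node 0: (V_0 - V_1)/510 - 1 = 0
  Node 1: (V_1 - V_0)/510 + (V_1 - V_2)/22000 + (V_1 - V_4)/1600 = 0
  Node 2: (V_2 - V_1)/22000 + (V_2 - 0)/30000 + (V_2 - V_4)/18 = 0
  Node 4: (V_4 - V_1)/1600 + (V_4 - V_2)/18 + (V_4 - 0)/390 = 0
Collecting terms (coefficients in siemens):
  0.001961·V_0 - 0.001961·V_1 = 1
  0.002631·V_1 - 0.001961·V_0 - 0.00004545·V_2 - 0.000625·V_4 = 0
  0.05563·V_2 - 0.00004545·V_1 - 0.05556·V_4 = 0
  0.05874·V_4 - 0.000625·V_1 - 0.05556·V_2 = 0
Solving these 4 simultaneous equations (Gaussian elimination) gives:
  V_0 = 2387 V, V_1 = 1877 V, V_2 = 386 V, V_4 = 385 V
R_eq = V_0 / 1 A = 2387 Ω = 2.387 kΩ

Final answer: 2.387 kΩ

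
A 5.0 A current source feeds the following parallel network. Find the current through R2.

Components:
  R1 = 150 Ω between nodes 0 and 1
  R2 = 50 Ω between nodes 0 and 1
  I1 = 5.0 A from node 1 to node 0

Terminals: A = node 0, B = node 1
All resistors sit directly between nodes 0 and 1, so they are in parallel and share one voltage V; the full source current 5 A splits among them.
1/R_par = 1/150 + 1/50 = 0.02667 S  =>  R_par = 37.5 Ω
V = I × R_par = 5 × 37.5 = 187.5 V
I_R2 = V/R2 = 187.5/50 = 3.75 A

Final answer: 3.75 A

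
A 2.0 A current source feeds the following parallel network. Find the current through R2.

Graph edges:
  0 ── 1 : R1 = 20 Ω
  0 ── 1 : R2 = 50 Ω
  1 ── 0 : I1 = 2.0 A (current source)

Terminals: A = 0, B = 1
All resistors sit directly between nodes 0 and 1, so they are in parallel and share one voltage V; the full source current 2 A splits among them.
1/R_par = 1/20 + 1/50 = 0.07 S  =>  R_par = 14.29 Ω
V = I × R_par = 2 × 14.29 = 28.57 V
I_R2 = V/R2 = 28.57/50 = 0.5714 A

Final answer: 0.5714 A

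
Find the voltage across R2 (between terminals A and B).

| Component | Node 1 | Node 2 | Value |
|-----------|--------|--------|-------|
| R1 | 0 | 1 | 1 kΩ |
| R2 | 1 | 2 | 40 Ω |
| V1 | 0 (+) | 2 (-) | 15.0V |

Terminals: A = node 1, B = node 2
R1 and R2 are in series across V1 (node 0 → node 1 → node 2), and the output A–B is taken across R2, so this is a voltage divider.
Series current: I = V1/(R1 + R2) = 15/(1000 + 40) = 15/1040 = 0.01442 A
V_R2 = I × R2 = V1 × R2/(R1 + R2) = 15 × 40/1040 = 0.5769 V

Final answer: 0.5769 V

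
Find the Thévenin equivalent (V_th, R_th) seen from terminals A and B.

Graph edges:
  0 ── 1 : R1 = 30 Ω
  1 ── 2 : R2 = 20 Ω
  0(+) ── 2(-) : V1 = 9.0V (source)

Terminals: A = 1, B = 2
Step 1 — V_th is the open-circuit voltage V_A - V_B (nothing connected across the terminals).
Nodal analysis, taking node 2 as the 0 V reference.
Source V1 fixes V_0 = 9 V.
KCL at each unknown node (sum of currents leaving = 0; resistances in Ω):
  Node 1: (V_1 - 9)/30 + (V_1 - 0)/20 = 0
Collecting terms: 0.08333 × V_1 = 0.3  =>  V_1 = 3.6 V
V_th = V_1 - V_2 = 3.6 - 0 = 3.6 V
Step 2 — R_th: zero the source — replace V1 by a short circuit (node 2 merges into node 0) — and find the resistance seen between A (node 1) and B (node 0).
Reduce the network between node 1 (A) and node 0 (B) by series/parallel combination:
  Rp1 = R1 ‖ R2 (parallel, both between nodes 0 and 1) = 1/(1/30 + 1/20) = 12 Ω
R_th = 12 Ω

Final answer: V_th = 3.6 V, R_th = 12 Ω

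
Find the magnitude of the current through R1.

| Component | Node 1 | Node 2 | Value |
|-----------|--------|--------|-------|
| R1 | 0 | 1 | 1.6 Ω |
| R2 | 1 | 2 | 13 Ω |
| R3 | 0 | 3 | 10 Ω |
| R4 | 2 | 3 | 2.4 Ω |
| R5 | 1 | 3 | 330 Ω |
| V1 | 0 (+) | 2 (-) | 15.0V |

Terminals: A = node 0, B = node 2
Nodal analysis, taking node 2 as the 0 V reference.
Source V1 fixes V_0 = 15 V.
KCL at each unknown node (sum of currents leaving = 0; resistances in Ω):
  Node 1: (V_1 - 15)/1.6 + (V_1 - 0)/13 + (V_1 - V_3)/330 = 0
  Node 3: (V_3 - 15)/10 + (V_3 - 0)/2.4 + (V_3 - V_1)/330 = 0
Collecting terms (coefficients in siemens):
  0.705·V_1 - 0.00303·V_3 = 9.375
  0.5197·V_3 - 0.00303·V_1 = 1.5
Determinant D = (0.705)(0.5197) - (-0.00303)(-0.00303) = 0.3664
V_1 = [(9.375)(0.5197) - (-0.00303)(1.5)]/D = 13.31 V
V_3 = [(0.705)(1.5) - (9.375)(-0.00303)]/D = 2.964 V
I_R1 = (V_0 - V_1)/R1 = (15 - 13.31)/1.6 = 1.055 A
|I_R1| = 1.055 A

Final answer: |I_R1| = 1.055 A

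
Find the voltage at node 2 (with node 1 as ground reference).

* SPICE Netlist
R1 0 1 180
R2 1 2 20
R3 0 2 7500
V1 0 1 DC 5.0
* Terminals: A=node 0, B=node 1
Nodal analysis, taking node 1 as the 0 V reference.
Source V1 fixes V_0 = 5 V.
KCL at each unknown node (sum of currents leaving = 0; resistances in Ω):
  Node 2: (V_2 - 0)/20 + (V_2 - 5)/7500 = 0
Collecting terms: 0.05013 × V_2 = 0.0006667  =>  V_2 = 0.0133 V
The requested potential is V_2 = 0.0133 V.

Final answer: V_2 = 0.0133 V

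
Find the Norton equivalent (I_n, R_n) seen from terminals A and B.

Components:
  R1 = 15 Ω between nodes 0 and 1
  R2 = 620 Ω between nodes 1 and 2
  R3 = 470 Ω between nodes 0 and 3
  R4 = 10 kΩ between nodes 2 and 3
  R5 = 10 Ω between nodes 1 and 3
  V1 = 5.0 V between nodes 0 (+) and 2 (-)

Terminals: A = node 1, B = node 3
Find the Thévenin equivalent first; then I_n = V_th/R_th and R_n = R_th.
Step 1 — V_th is the open-circuit voltage V_A - V_B (nothing connected across the terminals).
Nodal analysis, taking node 2 as the 0 V reference.
Source V1 fixes V_0 = 5 V.
KCL at each unknown node (sum of currents leaving = 0; resistances in Ω):
  Node 1: (V_1 - 5)/15 + (V_1 - 0)/620 + (V_1 - V_3)/10 = 0
  Node 3: (V_3 - 5)/470 + (V_3 - 0)/10000 + (V_3 - V_1)/10 = 0
Collecting terms (coefficients in siemens):
  0.1683·V_1 - 0.1·V_3 = 0.3333
  0.1022·V_3 - 0.1·V_1 = 0.01064
Determinant D = (0.1683)(0.1022) - (-0.1)(-0.1) = 0.007203
V_1 = [(0.3333)(0.1022) - (-0.1)(0.01064)]/D = 4.879 V
V_3 = [(0.1683)(0.01064) - (0.3333)(-0.1)]/D = 4.876 V
V_th = V_1 - V_3 = 4.879 - 4.876 = 0.002246 V
Step 2 — R_th: zero the source — replace V1 by a short circuit (node 2 merges into node 0) — and find the resistance seen between A (node 1) and B (node 3).
Reduce the network between node 1 (A) and node 3 (B) by series/parallel combination:
  Rp1 = R1 ‖ R2 (parallel, both between nodes 0 and 1) = 1/(1/15 + 1/620) = 14.65 Ω
  Rp2 = R3 ‖ R4 (parallel, both between nodes 0 and 3) = 1/(1/470 + 1/10000) = 448.9 Ω
  Rs1 = Rp1 + Rp2 (series, joined only at node 0) = 14.65 + 448.9 = 463.5 Ω
  Rp3 = R5 ‖ Rs1 (parallel, both between nodes 1 and 3) = 1/(1/10 + 1/463.5) = 9.789 Ω
R_th = 9.789 Ω
I_n = V_th/R_th = 0.002246/9.789 = 0.0002294 A, and R_n = R_th = 9.789 Ω

Final answer: I_n = 0.0002294 A, R_n = 9.789 Ω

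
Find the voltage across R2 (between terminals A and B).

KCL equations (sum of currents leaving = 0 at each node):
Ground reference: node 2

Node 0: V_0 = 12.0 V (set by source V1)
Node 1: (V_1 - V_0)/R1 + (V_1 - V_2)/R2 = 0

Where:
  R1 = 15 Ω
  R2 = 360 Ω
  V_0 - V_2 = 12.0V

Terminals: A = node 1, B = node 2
R1 and R2 are in series across V1 (node 0 → node 1 → node 2), and the output A–B is taken across R2, so this is a voltage divider.
Series current: I = V1/(R1 + R2) = 12/(15 + 360) = 12/375 = 0.032 A
V_R2 = I × R2 = V1 × R2/(R1 + R2) = 12 × 360/375 = 11.52 V

Final answer: 11.52 V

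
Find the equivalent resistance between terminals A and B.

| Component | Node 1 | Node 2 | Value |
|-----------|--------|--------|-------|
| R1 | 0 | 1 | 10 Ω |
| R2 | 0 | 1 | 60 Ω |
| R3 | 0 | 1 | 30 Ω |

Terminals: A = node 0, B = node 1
Reduce the network between node 0 (A) and node 1 (B) by series/parallel combination:
  Rp1 = R1 ‖ R2 ‖ R3 (parallel, all between nodes 0 and 1) = 1/(1/10 + 1/60 + 1/30) = 6.667 Ω
R_eq = 6.667 Ω

Final answer: 6.667 Ω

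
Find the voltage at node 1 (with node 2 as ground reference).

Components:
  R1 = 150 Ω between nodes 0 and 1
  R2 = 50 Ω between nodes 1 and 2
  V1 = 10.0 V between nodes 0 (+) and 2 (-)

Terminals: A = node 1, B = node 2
Nodal analysis, taking node 2 as the 0 V reference.
Source V1 fixes V_0 = 10 V.
KCL at each unknown node (sum of currents leaving = 0; resistances in Ω):
  Node 1: (V_1 - 10)/150 + (V_1 - 0)/50 = 0
Collecting terms: 0.02667 × V_1 = 0.06667  =>  V_1 = 2.5 V
The requested potential is V_1 = 2.5 V.

Final answer: V_1 = 2.5 V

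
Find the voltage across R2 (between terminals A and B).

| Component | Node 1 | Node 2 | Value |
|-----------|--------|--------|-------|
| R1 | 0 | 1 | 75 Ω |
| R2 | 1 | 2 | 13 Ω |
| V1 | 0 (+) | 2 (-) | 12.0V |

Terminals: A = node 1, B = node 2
R1 and R2 are in series across V1 (node 0 → node 1 → node 2), and the output A–B is taken across R2, so this is a voltage divider.
Series current: I = V1/(R1 + R2) = 12/(75 + 13) = 12/88 = 0.1364 A
V_R2 = I × R2 = V1 × R2/(R1 + R2) = 12 × 13/88 = 1.773 V

Final answer: 1.773 V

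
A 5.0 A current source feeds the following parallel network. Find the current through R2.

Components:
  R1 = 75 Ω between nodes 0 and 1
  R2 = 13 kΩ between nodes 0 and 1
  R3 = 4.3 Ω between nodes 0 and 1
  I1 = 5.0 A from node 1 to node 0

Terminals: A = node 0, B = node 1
All resistors sit directly between nodes 0 and 1, so they are in parallel and share one voltage V; the full source current 5 A splits among them.
1/R_par = 1/75 + 1/13000 + 1/4.3 = 0.246 S  =>  R_par = 4.066 Ω
V = I × R_par = 5 × 4.066 = 20.33 V
I_R2 = V/R2 = 20.33/13000 = 0.001564 A

Final answer: 0.001564 A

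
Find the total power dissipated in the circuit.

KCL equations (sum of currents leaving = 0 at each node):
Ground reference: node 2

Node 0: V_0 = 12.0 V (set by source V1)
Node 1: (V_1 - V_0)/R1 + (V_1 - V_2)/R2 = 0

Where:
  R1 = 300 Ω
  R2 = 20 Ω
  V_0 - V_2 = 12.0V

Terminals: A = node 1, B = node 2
Nodal analysis, taking node 2 as the 0 V reference.
Source V1 fixes V_0 = 12 V.
KCL at each unknown node (sum of currents leaving = 0; resistances in Ω):
  Node 1: (V_1 - 12)/300 + (V_1 - 0)/20 = 0
Collecting terms: 0.05333 × V_1 = 0.04  =>  V_1 = 0.75 V
Power in each resistor, P = (ΔV)²/R:
  P_R1 = (12 - 0.75)²/300 = 0.4219 W
  P_R2 = (0.75 - 0)²/20 = 0.02813 W
P_total = P_R1 + P_R2 = 0.45 W

Final answer: 0.45 W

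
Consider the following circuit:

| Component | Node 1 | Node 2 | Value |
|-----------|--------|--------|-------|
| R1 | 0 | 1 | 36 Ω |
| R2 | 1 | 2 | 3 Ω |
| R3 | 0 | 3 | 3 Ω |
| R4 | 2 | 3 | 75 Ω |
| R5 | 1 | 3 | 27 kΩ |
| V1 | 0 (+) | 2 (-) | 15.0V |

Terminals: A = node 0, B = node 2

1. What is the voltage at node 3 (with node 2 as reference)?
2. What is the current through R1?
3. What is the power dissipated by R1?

Nodal analysis, taking node 2 as the 0 V reference.
Source V1 fixes V_0 = 15 V.
KCL at each unknown node (sum of currents leaving = 0; resistances in Ω):
  Node 1: (V_1 - 15)/36 + (V_1 - 0)/3 + (V_1 - V_3)/27000 = 0
  Node 3: (V_3 - 15)/3 + (V_3 - 0)/75 + (V_3 - V_1)/27000 = 0
Collecting terms (coefficients in siemens):
  0.3611·V_1 - 0.00003704·V_3 = 0.4167
  0.3467·V_3 - 0.00003704·V_1 = 5
Determinant D = (0.3611)(0.3467) - (-0.00003704)(-0.00003704) = 0.1252
V_1 = [(0.4167)(0.3467) - (-0.00003704)(5)]/D = 1.155 V
V_3 = [(0.3611)(5) - (0.4167)(-0.00003704)]/D = 14.42 V
Part 1:
  Read off the nodal solution: V_3 = 14.42 V
Part 2:
  I_R1 = (V_0 - V_1)/R1 = (15 - 1.155)/36 = 0.3846 A
  Magnitude: I_R1 = 0.3846 A
Part 3:
  I_R1 = (V_0 - V_1)/R1 = (15 - 1.155)/36 = 0.3846 A
  P_R1 = I_R1² × R1 = (0.3846)² × 36 = 5.324 W

Final answers:
1. V_3 = 14.42 V
2. I_R1 = 0.3846 A
3. P_R1 = 5.324 W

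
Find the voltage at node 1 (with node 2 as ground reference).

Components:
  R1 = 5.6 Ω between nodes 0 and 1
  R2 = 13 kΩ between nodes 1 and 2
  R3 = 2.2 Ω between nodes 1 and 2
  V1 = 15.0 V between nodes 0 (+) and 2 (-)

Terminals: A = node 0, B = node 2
Nodal analysis, taking node 2 as the 0 V reference.
Source V1 fixes V_0 = 15 V.
KCL at each unknown node (sum of currents leaving = 0; resistances in Ω):
  Node 1: (V_1 - 15)/5.6 + (V_1 - 0)/13000 + (V_1 - 0)/2.2 = 0
Collecting terms: 0.6332 × V_1 = 2.679  =>  V_1 = 4.23 V
The requested potential is V_1 = 4.23 V.

Final answer: V_1 = 4.23 V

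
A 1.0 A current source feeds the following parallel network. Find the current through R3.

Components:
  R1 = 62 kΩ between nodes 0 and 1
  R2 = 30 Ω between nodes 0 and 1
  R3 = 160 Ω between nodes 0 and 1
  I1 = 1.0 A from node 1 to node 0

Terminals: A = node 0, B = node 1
All resistors sit directly between nodes 0 and 1, so they are in parallel and share one voltage V; the full source current 1 A splits among them.
1/R_par = 1/62000 + 1/30 + 1/160 = 0.0396 S  =>  R_par = 25.25 Ω
V = I × R_par = 1 × 25.25 = 25.25 V
I_R3 = V/R3 = 25.25/160 = 0.1578 A

Final answer: 0.1578 A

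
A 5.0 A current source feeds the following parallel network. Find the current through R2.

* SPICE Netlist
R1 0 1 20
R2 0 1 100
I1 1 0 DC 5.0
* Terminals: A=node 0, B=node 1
All resistors sit directly between nodes 0 and 1, so they are in parallel and share one voltage V; the full source current 5 A splits among them.
1/R_par = 1/20 + 1/100 = 0.06 S  =>  R_par = 16.67 Ω
V = I × R_par = 5 × 16.67 = 83.33 V
I_R2 = V/R2 = 83.33/100 = 0.8333 A

Final answer: 0.8333 A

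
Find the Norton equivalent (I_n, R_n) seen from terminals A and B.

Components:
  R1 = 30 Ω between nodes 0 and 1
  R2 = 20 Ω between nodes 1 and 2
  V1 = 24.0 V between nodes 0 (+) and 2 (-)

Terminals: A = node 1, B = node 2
Find the Thévenin equivalent first; then I_n = V_th/R_th and R_n = R_th.
Step 1 — V_th is the open-circuit voltage V_A - V_B (nothing connected across the terminals).
Nodal analysis, taking node 2 as the 0 V reference.
Source V1 fixes V_0 = 24 V.
KCL at each unknown node (sum of currents leaving = 0; resistances in Ω):
  Node 1: (V_1 - 24)/30 + (V_1 - 0)/20 = 0
Collecting terms: 0.08333 × V_1 = 0.8  =>  V_1 = 9.6 V
V_th = V_1 - V_2 = 9.6 - 0 = 9.6 V
Step 2 — R_th: zero the source — replace V1 by a short circuit (node 2 merges into node 0) — and find the resistance seen between A (node 1) and B (node 0).
Reduce the network between node 1 (A) and node 0 (B) by series/parallel combination:
  Rp1 = R1 ‖ R2 (parallel, both between nodes 0 and 1) = 1/(1/30 + 1/20) = 12 Ω
R_th = 12 Ω
I_n = V_th/R_th = 9.6/12 = 0.8 A, and R_n = R_th = 12 Ω

Final answer: I_n = 0.8 A, R_n = 12 Ω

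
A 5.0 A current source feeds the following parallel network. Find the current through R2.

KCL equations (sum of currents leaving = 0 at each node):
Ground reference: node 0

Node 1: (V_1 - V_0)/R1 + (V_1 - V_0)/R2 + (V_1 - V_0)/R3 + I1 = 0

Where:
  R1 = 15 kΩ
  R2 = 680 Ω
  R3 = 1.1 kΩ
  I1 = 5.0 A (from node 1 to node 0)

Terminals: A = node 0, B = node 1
All resistors sit directly between nodes 0 and 1, so they are in parallel and share one voltage V; the full source current 5 A splits among them.
1/R_par = 1/15000 + 1/680 + 1/1100 = 0.002446 S  =>  R_par = 408.8 Ω
V = I × R_par = 5 × 408.8 = 2044 V
I_R2 = V/R2 = 2044/680 = 3.006 A

Final answer: 3.006 A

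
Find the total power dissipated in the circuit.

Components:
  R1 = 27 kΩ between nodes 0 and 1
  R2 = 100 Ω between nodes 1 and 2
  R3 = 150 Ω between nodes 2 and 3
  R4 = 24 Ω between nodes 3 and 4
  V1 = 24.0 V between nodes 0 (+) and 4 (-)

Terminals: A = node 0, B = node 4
Nodal analysis, taking node 4 as the 0 V reference.
Source V1 fixes V_0 = 24 V.
KCL at each unknown node (sum of currents leaving = 0; resistances in Ω):
  Node 1: (V_1 - 24)/27000 + (V_1 - V_2)/100 = 0
  Node 2: (V_2 - V_1)/100 + (V_2 - V_3)/150 = 0
  Node 3: (V_3 - V_2)/150 + (V_3 - 0)/24 = 0
Collecting terms (coefficients in siemens):
  0.01004·V_1 - 0.01·V_2 = 0.0008889
  0.01667·V_2 - 0.01·V_1 - 0.006667·V_3 = 0
  0.04833·V_3 - 0.006667·V_2 = 0
Solving these 3 simultaneous equations (Gaussian elimination) gives:
  V_1 = 0.2411 V, V_2 = 0.1531 V, V_3 = 0.02112 V
Power in each resistor, P = (ΔV)²/R:
  P_R1 = (24 - 0.2411)²/27000 = 0.02091 W
  P_R2 = (0.2411 - 0.1531)²/100 = 0.00007743 W
  P_R3 = (0.1531 - 0.02112)²/150 = 0.0001161 W
  P_R4 = (0.02112 - 0)²/24 = 0.00001858 W
P_total = P_R1 + P_R2 + P_R3 + P_R4 = 0.02112 W

Final answer: 0.02112 W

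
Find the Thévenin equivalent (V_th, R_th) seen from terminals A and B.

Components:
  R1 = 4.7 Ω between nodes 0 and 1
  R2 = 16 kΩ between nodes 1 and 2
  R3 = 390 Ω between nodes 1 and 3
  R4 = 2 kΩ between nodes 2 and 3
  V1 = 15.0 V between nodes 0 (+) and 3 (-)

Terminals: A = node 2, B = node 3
Step 1 — V_th is the open-circuit voltage V_A - V_B (nothing connected across the terminals).
Nodal analysis, taking node 3 as the 0 V reference.
Source V1 fixes V_0 = 15 V.
KCL at each unknown node (sum of currents leaving = 0; resistances in Ω):
  Node 1: (V_1 - 15)/4.7 + (V_1 - V_2)/16000 + (V_1 - 0)/390 = 0
  Node 2: (V_2 - V_1)/16000 + (V_2 - 0)/2000 = 0
Collecting terms (coefficients in siemens):
  0.2154·V_1 - 0.0000625·V_2 = 3.191
  0.0005625·V_2 - 0.0000625·V_1 = 0
Determinant D = (0.2154)(0.0005625) - (-0.0000625)(-0.0000625) = 0.0001212
V_1 = [(3.191)(0.0005625) - (-0.0000625)(0)]/D = 14.82 V
V_2 = [(0.2154)(0) - (3.191)(-0.0000625)]/D = 1.646 V
V_th = V_2 - V_3 = 1.646 - 0 = 1.646 V
Step 2 — R_th: zero the source — replace V1 by a short circuit (node 3 merges into node 0) — and find the resistance seen between A (node 2) and B (node 0).
Reduce the network between node 2 (A) and node 0 (B) by series/parallel combination:
  Rp1 = R1 ‖ R3 (parallel, both between nodes 0 and 1) = 1/(1/4.7 + 1/390) = 4.644 Ω
  Rs1 = R2 + Rp1 (series, joined only at node 1) = 16000 + 4.644 = 16000 Ω
  Rp2 = R4 ‖ Rs1 (parallel, both between nodes 0 and 2) = 1/(1/2000 + 1/16000) = 1778 Ω
R_th = 1.778 kΩ

Final answer: V_th = 1.646 V, R_th = 1.778 kΩ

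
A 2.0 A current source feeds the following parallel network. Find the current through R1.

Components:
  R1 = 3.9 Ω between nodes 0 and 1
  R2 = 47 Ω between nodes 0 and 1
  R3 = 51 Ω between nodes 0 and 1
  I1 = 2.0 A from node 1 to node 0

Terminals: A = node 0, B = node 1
All resistors sit directly between nodes 0 and 1, so they are in parallel and share one voltage V; the full source current 2 A splits among them.
1/R_par = 1/3.9 + 1/47 + 1/51 = 0.2973 S  =>  R_par = 3.364 Ω
V = I × R_par = 2 × 3.364 = 6.727 V
I_R1 = V/R1 = 6.727/3.9 = 1.725 A

Final answer: 1.725 A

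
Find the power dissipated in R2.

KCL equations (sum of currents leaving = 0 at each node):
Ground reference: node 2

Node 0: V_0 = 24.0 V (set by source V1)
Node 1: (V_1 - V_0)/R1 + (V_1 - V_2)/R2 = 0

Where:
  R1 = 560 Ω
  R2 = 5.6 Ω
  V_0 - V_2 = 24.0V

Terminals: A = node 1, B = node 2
Nodal analysis, taking node 2 as the 0 V reference.
Source V1 fixes V_0 = 24 V.
KCL at each unknown node (sum of currents leaving = 0; resistances in Ω):
  Node 1: (V_1 - 24)/560 + (V_1 - 0)/5.6 = 0
Collecting terms: 0.1804 × V_1 = 0.04286  =>  V_1 = 0.2376 V
I_R2 = (V_1 - V_2)/R2 = (0.2376 - 0)/5.6 = 0.04243 A
P_R2 = I_R2² × R2 = (0.04243)² × 5.6 = 0.01008 W

Final answer: 0.01008 W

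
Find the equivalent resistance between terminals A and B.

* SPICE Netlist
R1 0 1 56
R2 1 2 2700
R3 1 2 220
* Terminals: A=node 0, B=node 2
Reduce the network between node 0 (A) and node 2 (B) by series/parallel combination:
  Rp1 = R2 ‖ R3 (parallel, both between nodes 1 and 2) = 1/(1/2700 + 1/220) = 203.4 Ω
  Rs1 = R1 + Rp1 (series, joined only at node 1) = 56 + 203.4 = 259.4 Ω
R_eq = 259.4 Ω

Final answer: 259.4 Ω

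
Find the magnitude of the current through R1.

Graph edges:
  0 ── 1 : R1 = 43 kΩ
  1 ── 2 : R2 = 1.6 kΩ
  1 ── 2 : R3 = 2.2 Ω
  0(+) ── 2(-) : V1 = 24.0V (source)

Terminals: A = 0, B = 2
Nodal analysis, taking node 2 as the 0 V reference.
Source V1 fixes V_0 = 24 V.
KCL at each unknown node (sum of currents leaving = 0; resistances in Ω):
  Node 1: (V_1 - 24)/43000 + (V_1 - 0)/1600 + (V_1 - 0)/2.2 = 0
Collecting terms: 0.4552 × V_1 = 0.0005581  =>  V_1 = 0.001226 V
I_R1 = (V_0 - V_1)/R1 = (24 - 0.001226)/43000 = 0.0005581 A
|I_R1| = 0.0005581 A

Final answer: |I_R1| = 0.0005581 A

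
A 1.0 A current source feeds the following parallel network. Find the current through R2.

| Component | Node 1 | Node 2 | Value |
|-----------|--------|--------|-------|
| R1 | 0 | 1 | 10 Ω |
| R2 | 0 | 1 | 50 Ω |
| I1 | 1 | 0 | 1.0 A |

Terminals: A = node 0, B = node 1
All resistors sit directly between nodes 0 and 1, so they are in parallel and share one voltage V; the full source current 1 A splits among them.
1/R_par = 1/10 + 1/50 = 0.12 S  =>  R_par = 8.333 Ω
V = I × R_par = 1 × 8.333 = 8.333 V
I_R2 = V/R2 = 8.333/50 = 0.1667 A

Final answer: 0.1667 A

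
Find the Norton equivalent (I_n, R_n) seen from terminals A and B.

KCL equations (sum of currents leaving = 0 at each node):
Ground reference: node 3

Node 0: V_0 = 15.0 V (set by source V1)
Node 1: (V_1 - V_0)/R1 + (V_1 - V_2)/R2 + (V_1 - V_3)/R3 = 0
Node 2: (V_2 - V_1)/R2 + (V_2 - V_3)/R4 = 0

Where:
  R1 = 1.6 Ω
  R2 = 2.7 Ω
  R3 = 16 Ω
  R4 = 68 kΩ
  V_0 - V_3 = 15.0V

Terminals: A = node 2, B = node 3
Find the Thévenin equivalent first; then I_n = V_th/R_th and R_n = R_th.
Step 1 — V_th is the open-circuit voltage V_A - V_B (nothing connected across the terminals).
Nodal analysis, taking node 3 as the 0 V reference.
Source V1 fixes V_0 = 15 V.
KCL at each unknown node (sum of currents leaving = 0; resistances in Ω):
  Node 1: (V_1 - 15)/1.6 + (V_1 - V_2)/2.7 + (V_1 - 0)/16 = 0
  Node 2: (V_2 - V_1)/2.7 + (V_2 - 0)/68000 = 0
Collecting terms (coefficients in siemens):
  1.058·V_1 - 0.3704·V_2 = 9.375
  0.3704·V_2 - 0.3704·V_1 = 0
Determinant D = (1.058)(0.3704) - (-0.3704)(-0.3704) = 0.2546
V_1 = [(9.375)(0.3704) - (-0.3704)(0)]/D = 13.64 V
V_2 = [(1.058)(0) - (9.375)(-0.3704)]/D = 13.64 V
V_th = V_2 - V_3 = 13.64 - 0 = 13.64 V
Step 2 — R_th: zero the source — replace V1 by a short circuit (node 3 merges into node 0) — and find the resistance seen between A (node 2) and B (node 0).
Reduce the network between node 2 (A) and node 0 (B) by series/parallel combination:
  Rp1 = R1 ‖ R3 (parallel, both between nodes 0 and 1) = 1/(1/1.6 + 1/16) = 1.455 Ω
  Rs1 = R2 + Rp1 (series, joined only at node 1) = 2.7 + 1.455 = 4.155 Ω
  Rp2 = R4 ‖ Rs1 (parallel, both between nodes 0 and 2) = 1/(1/68000 + 1/4.155) = 4.154 Ω
R_th = 4.154 Ω
I_n = V_th/R_th = 13.64/4.154 = 3.282 A, and R_n = R_th = 4.154 Ω

Final answer: I_n = 3.282 A, R_n = 4.154 Ω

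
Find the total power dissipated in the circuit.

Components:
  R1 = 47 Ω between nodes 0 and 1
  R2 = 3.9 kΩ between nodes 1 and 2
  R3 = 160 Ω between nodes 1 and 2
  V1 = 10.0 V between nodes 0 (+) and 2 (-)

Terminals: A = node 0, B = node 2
Nodal analysis, taking node 2 as the 0 V reference.
Source V1 fixes V_0 = 10 V.
KCL at each unknown node (sum of currents leaving = 0; resistances in Ω):
  Node 1: (V_1 - 10)/47 + (V_1 - 0)/3900 + (V_1 - 0)/160 = 0
Collecting terms: 0.02778 × V_1 = 0.2128  =>  V_1 = 7.658 V
Power in each resistor, P = (ΔV)²/R:
  P_R1 = (10 - 7.658)²/47 = 0.1167 W
  P_R2 = (7.658 - 0)²/3900 = 0.01504 W
  P_R3 = (7.658 - 0)²/160 = 0.3665 W
P_total = P_R1 + P_R2 + P_R3 = 0.4983 W

Final answer: 0.4983 W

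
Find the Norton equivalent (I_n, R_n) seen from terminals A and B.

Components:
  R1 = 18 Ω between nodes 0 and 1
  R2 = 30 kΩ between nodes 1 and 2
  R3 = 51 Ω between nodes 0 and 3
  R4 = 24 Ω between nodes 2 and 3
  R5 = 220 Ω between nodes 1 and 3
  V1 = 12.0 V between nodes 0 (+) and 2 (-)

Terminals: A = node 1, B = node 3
Find the Thévenin equivalent first; then I_n = V_th/R_th and R_n = R_th.
Step 1 — V_th is the open-circuit voltage V_A - V_B (nothing connected across the terminals).
Nodal analysis, taking node 2 as the 0 V reference.
Source V1 fixes V_0 = 12 V.
KCL at each unknown node (sum of currents leaving = 0; resistances in Ω):
  Node 1: (V_1 - 12)/18 + (V_1 - 0)/30000 + (V_1 - V_3)/220 = 0
  Node 3: (V_3 - 12)/51 + (V_3 - 0)/24 + (V_3 - V_1)/220 = 0
Collecting terms (coefficients in siemens):
  0.06013·V_1 - 0.004545·V_3 = 0.6667
  0.06582·V_3 - 0.004545·V_1 = 0.2353
Determinant D = (0.06013)(0.06582) - (-0.004545)(-0.004545) = 0.003937
V_1 = [(0.6667)(0.06582) - (-0.004545)(0.2353)]/D = 11.42 V
V_3 = [(0.06013)(0.2353) - (0.6667)(-0.004545)]/D = 4.363 V
V_th = V_1 - V_3 = 11.42 - 4.363 = 7.053 V
Step 2 — R_th: zero the source — replace V1 by a short circuit (node 2 merges into node 0) — and find the resistance seen between A (node 1) and B (node 3).
Reduce the network between node 1 (A) and node 3 (B) by series/parallel combination:
  Rp1 = R1 ‖ R2 (parallel, both between nodes 0 and 1) = 1/(1/18 + 1/30000) = 17.99 Ω
  Rp2 = R3 ‖ R4 (parallel, both between nodes 0 and 3) = 1/(1/51 + 1/24) = 16.32 Ω
  Rs1 = Rp1 + Rp2 (series, joined only at node 0) = 17.99 + 16.32 = 34.31 Ω
  Rp3 = R5 ‖ Rs1 (parallel, both between nodes 1 and 3) = 1/(1/220 + 1/34.31) = 29.68 Ω
R_th = 29.68 Ω
I_n = V_th/R_th = 7.053/29.68 = 0.2376 A, and R_n = R_th = 29.68 Ω

Final answer: I_n = 0.2376 A, R_n = 29.68 Ω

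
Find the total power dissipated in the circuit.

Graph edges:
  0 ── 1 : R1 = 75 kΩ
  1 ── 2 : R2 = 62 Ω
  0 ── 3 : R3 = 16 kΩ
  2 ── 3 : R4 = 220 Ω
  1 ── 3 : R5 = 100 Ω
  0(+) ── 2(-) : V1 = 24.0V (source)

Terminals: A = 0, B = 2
Nodal analysis, taking node 2 as the 0 V reference.
Source V1 fixes V_0 = 24 V.
KCL at each unknown node (sum of currents leaving = 0; resistances in Ω):
  Node 1: (V_1 - 24)/75000 + (V_1 - 0)/62 + (V_1 - V_3)/100 = 0
  Node 3: (V_3 - 24)/16000 + (V_3 - 0)/220 + (V_3 - V_1)/100 = 0
Collecting terms (coefficients in siemens):
  0.02614·V_1 - 0.01·V_3 = 0.00032
  0.01461·V_3 - 0.01·V_1 = 0.0015
Determinant D = (0.02614)(0.01461) - (-0.01)(-0.01) = 0.0002819
V_1 = [(0.00032)(0.01461) - (-0.01)(0.0015)]/D = 0.0698 V
V_3 = [(0.02614)(0.0015) - (0.00032)(-0.01)]/D = 0.1505 V
Power in each resistor, P = (ΔV)²/R:
  P_R1 = (24 - 0.0698)²/75000 = 0.007635 W
  P_R2 = (0.0698 - 0)²/62 = 0.00007857 W
  P_R3 = (24 - 0.1505)²/16000 = 0.03555 W
  P_R4 = (0 - 0.1505)²/220 = 0.0001029 W
  P_R5 = (0.0698 - 0.1505)²/100 = 0.00006507 W
P_total = P_R1 + P_R2 + P_R3 + P_R4 + P_R5 = 0.04343 W

Final answer: 0.04343 W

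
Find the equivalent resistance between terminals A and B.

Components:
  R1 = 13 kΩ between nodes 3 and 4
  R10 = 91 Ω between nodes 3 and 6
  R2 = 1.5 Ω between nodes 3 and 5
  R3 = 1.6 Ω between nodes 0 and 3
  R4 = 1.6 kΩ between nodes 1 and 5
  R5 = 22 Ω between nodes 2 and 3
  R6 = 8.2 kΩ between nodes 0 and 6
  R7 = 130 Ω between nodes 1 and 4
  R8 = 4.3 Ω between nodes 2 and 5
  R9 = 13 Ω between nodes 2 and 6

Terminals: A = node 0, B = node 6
Reduce the network between node 0 (A) and node 6 (B) by series/parallel combination:
  Rs1 = R4 + R7 (series, joined only at node 1) = 1600 + 130 = 1730 Ω
  Rs2 = R1 + Rs1 (series, joined only at node 4) = 13000 + 1730 = 14730 Ω
  Rp1 = R2 ‖ Rs2 (parallel, both between nodes 3 and 5) = 1/(1/1.5 + 1/14730) = 1.5 Ω
  Rs3 = R8 + Rp1 (series, joined only at node 5) = 4.3 + 1.5 = 5.8 Ω
  Rp2 = R5 ‖ Rs3 (parallel, both between nodes 2 and 3) = 1/(1/22 + 1/5.8) = 4.59 Ω
  Rs4 = R9 + Rp2 (series, joined only at node 2) = 13 + 4.59 = 17.59 Ω
  Rp3 = R10 ‖ Rs4 (parallel, both between nodes 3 and 6) = 1/(1/91 + 1/17.59) = 14.74 Ω
  Rs5 = R3 + Rp3 (series, joined only at node 3) = 1.6 + 14.74 = 16.34 Ω
  Rp4 = R6 ‖ Rs5 (parallel, both between nodes 0 and 6) = 1/(1/8200 + 1/16.34) = 16.31 Ω
R_eq = 16.31 Ω

Final answer: 16.31 Ω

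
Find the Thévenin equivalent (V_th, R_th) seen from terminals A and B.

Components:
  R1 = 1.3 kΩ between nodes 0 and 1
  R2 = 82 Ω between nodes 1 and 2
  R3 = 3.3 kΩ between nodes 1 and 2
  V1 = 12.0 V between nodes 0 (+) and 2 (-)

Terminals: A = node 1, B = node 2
Step 1 — V_th is the open-circuit voltage V_A - V_B (nothing connected across the terminals).
Nodal analysis, taking node 2 as the 0 V reference.
Source V1 fixes V_0 = 12 V.
KCL at each unknown node (sum of currents leaving = 0; resistances in Ω):
  Node 1: (V_1 - 12)/1300 + (V_1 - 0)/82 + (V_1 - 0)/3300 = 0
Collecting terms: 0.01327 × V_1 = 0.009231  =>  V_1 = 0.6957 V
V_th = V_1 - V_2 = 0.6957 - 0 = 0.6957 V
Step 2 — R_th: zero the source — replace V1 by a short circuit (node 2 merges into node 0) — and find the resistance seen between A (node 1) and B (node 0).
Reduce the network between node 1 (A) and node 0 (B) by series/parallel combination:
  Rp1 = R1 ‖ R2 ‖ R3 (parallel, all between nodes 0 and 1) = 1/(1/1300 + 1/82 + 1/3300) = 75.37 Ω
R_th = 75.37 Ω

Final answer: V_th = 0.6957 V, R_th = 75.37 Ω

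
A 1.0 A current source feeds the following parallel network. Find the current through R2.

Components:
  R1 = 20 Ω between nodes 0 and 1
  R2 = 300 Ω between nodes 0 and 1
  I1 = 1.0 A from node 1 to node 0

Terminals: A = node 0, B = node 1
All resistors sit directly between nodes 0 and 1, so they are in parallel and share one voltage V; the full source current 1 A splits among them.
1/R_par = 1/20 + 1/300 = 0.05333 S  =>  R_par = 18.75 Ω
V = I × R_par = 1 × 18.75 = 18.75 V
I_R2 = V/R2 = 18.75/300 = 0.0625 A

Final answer: 0.0625 A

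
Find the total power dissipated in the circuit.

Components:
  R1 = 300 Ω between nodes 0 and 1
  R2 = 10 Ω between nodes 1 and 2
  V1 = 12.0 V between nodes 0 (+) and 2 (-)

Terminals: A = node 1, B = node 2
Nodal analysis, taking node 2 as the 0 V reference.
Source V1 fixes V_0 = 12 V.
KCL at each unknown node (sum of currents leaving = 0; resistances in Ω):
  Node 1: (V_1 - 12)/300 + (V_1 - 0)/10 = 0
Collecting terms: 0.1033 × V_1 = 0.04  =>  V_1 = 0.3871 V
Power in each resistor, P = (ΔV)²/R:
  P_R1 = (12 - 0.3871)²/300 = 0.4495 W
  P_R2 = (0.3871 - 0)²/10 = 0.01498 W
P_total = P_R1 + P_R2 = 0.4645 W

Final answer: 0.4645 W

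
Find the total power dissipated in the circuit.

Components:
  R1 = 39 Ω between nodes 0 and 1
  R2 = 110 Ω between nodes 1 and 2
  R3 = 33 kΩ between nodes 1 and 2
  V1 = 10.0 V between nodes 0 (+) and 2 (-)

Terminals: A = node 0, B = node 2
Nodal analysis, taking node 2 as the 0 V reference.
Source V1 fixes V_0 = 10 V.
KCL at each unknown node (sum of currents leaving = 0; resistances in Ω):
  Node 1: (V_1 - 10)/39 + (V_1 - 0)/110 + (V_1 - 0)/33000 = 0
Collecting terms: 0.03476 × V_1 = 0.2564  =>  V_1 = 7.376 V
Power in each resistor, P = (ΔV)²/R:
  P_R1 = (10 - 7.376)²/39 = 0.1765 W
  P_R2 = (7.376 - 0)²/110 = 0.4946 W
  P_R3 = (7.376 - 0)²/33000 = 0.001649 W
P_total = P_R1 + P_R2 + P_R3 = 0.6728 W

Final answer: 0.6728 W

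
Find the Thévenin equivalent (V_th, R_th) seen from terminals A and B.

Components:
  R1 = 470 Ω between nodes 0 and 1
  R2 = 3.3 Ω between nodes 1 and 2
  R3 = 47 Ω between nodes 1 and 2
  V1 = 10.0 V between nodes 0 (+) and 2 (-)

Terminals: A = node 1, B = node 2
Step 1 — V_th is the open-circuit voltage V_A - V_B (nothing connected across the terminals).
Nodal analysis, taking node 2 as the 0 V reference.
Source V1 fixes V_0 = 10 V.
KCL at each unknown node (sum of currents leaving = 0; resistances in Ω):
  Node 1: (V_1 - 10)/470 + (V_1 - 0)/3.3 + (V_1 - 0)/47 = 0
Collecting terms: 0.3264 × V_1 = 0.02128  =>  V_1 = 0.06518 V
V_th = V_1 - V_2 = 0.06518 - 0 = 0.06518 V
Step 2 — R_th: zero the source — replace V1 by a short circuit (node 2 merges into node 0) — and find the resistance seen between A (node 1) and B (node 0).
Reduce the network between node 1 (A) and node 0 (B) by series/parallel combination:
  Rp1 = R1 ‖ R2 ‖ R3 (parallel, all between nodes 0 and 1) = 1/(1/470 + 1/3.3 + 1/47) = 3.063 Ω
R_th = 3.063 Ω

Final answer: V_th = 0.06518 V, R_th = 3.063 Ω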